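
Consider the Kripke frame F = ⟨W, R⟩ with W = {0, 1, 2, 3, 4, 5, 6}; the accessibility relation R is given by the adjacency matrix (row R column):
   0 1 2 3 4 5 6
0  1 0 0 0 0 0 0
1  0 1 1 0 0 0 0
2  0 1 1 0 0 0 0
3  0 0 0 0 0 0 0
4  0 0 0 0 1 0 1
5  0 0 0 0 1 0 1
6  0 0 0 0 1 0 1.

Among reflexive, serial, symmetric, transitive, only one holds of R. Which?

transitive

Reflexive: no — 3 is not related to itself.
Serial: no — 3 has no R-successor.
Symmetric: no — 5 R 4 but not 4 R 5.
Transitive: yes — every two-step R-path is closed by a direct edge.
Only transitive holds.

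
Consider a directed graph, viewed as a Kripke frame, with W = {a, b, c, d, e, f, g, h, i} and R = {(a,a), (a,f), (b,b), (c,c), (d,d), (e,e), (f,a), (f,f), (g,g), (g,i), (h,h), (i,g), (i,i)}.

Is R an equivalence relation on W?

Yes

Reflexive: yes — every world is R-related to itself.
Symmetric: yes — every pair in R has its reverse in R.
Transitive: yes — every two-step R-path is closed by a direct edge.
So R is an equivalence relation.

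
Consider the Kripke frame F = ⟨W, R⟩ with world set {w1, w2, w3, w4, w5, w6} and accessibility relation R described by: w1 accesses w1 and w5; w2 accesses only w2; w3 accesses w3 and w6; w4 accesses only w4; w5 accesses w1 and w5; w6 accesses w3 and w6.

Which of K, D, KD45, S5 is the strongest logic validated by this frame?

S5

Serial (axiom D): yes — every world has a successor (e.g. w1 R w1).
Euclidean (axiom 5): yes — any two successors of a common world are R-related.
Transitive (axiom 4): yes — every two-step R-path is closed by a direct edge.
Reflexive (axiom T): yes — every world is R-related to itself.
So F validates K, D, KD45, S5. The strongest is S5.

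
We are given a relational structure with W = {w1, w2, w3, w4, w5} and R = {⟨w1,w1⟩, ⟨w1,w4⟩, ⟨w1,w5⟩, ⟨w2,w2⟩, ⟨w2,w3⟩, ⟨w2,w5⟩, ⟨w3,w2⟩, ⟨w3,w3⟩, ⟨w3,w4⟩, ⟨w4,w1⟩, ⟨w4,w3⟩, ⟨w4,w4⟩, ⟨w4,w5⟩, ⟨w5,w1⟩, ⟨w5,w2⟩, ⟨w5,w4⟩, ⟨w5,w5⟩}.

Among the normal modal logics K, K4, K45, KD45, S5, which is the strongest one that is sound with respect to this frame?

K

Transitive (axiom 4): no — w1 R w4 and w4 R w3, but not w1 R w3.
Euclidean (axiom 5): no — w2 R w3 and w2 R w5, but not w3 R w5.
Serial (axiom D): yes — every world has a successor (e.g. w1 R w1).
Reflexive (axiom T): yes — every world is R-related to itself.
So F validates K; K4 would additionally require R to be transitive. The strongest is K.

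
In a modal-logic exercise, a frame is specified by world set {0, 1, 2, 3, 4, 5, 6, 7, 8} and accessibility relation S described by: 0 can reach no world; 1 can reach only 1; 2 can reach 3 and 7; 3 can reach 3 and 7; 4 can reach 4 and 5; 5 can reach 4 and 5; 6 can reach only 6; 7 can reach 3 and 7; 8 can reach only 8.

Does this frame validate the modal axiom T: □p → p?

No

Axiom T corresponds to the accessibility relation being reflexive.
Reflexive: no — 0 is not related to itself.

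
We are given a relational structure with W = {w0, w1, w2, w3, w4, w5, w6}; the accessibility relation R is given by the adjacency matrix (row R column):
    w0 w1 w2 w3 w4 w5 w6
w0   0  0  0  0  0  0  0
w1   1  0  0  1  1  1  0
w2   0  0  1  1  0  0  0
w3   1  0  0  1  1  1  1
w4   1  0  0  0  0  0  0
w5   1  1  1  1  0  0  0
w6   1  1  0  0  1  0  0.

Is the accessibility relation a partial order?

No

Reflexive: no — w0 is not related to itself.
Transitive: no — w1 R w3 and w3 R w6, but not w1 R w6.
Antisymmetric: no — w1 R w5 and w5 R w1 with w1 ≠ w5.
So R is not a partial order.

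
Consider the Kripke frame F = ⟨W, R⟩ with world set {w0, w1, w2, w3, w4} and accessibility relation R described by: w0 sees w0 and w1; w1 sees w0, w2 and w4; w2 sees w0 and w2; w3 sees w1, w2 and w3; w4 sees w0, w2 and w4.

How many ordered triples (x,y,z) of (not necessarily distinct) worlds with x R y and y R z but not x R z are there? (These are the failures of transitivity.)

8

Enumerating: (w0,w1,w2), (w0,w1,w4), (w1,w0,w1), (w2,w0,w1), (w3,w1,w0), (w3,w1,w4), (w3,w2,w0), (w4,w0,w1).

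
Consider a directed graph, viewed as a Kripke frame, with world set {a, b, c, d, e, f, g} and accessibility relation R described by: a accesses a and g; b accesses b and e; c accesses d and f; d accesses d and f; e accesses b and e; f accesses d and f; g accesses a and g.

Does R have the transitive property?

Yes

Transitive: yes — every two-step R-path is closed by a direct edge.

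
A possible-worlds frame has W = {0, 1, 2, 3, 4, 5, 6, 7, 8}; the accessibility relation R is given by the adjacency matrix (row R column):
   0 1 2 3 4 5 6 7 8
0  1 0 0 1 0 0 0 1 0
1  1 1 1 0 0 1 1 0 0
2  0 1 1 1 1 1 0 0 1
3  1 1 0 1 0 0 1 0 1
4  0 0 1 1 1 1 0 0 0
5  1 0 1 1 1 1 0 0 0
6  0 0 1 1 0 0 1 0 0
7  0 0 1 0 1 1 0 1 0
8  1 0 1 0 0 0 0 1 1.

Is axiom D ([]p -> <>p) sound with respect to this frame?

Yes

By correspondence theory, D is valid on a frame iff R is serial.
Serial: yes — every world has a successor (e.g. 0 R 0).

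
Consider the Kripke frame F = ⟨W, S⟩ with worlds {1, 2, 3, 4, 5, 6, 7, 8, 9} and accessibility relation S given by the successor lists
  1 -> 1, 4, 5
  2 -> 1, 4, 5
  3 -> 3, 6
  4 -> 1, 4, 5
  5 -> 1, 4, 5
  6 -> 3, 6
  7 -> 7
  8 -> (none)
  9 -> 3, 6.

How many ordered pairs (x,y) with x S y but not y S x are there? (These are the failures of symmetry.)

5

Enumerating: (2,1), (2,4), (2,5), (9,3), (9,6).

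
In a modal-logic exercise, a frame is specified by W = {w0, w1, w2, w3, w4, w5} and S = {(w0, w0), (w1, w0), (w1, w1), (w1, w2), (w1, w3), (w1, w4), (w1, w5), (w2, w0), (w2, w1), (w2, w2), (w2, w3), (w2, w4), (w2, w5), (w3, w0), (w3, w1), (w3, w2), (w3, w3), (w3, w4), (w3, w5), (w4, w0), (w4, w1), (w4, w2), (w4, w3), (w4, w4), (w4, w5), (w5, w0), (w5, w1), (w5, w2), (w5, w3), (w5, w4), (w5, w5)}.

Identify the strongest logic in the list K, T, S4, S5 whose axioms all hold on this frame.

Reflexive (axiom T): yes — every world is S-related to itself.
Transitive (axiom 4): yes — every two-step S-path is closed by a direct edge.
Euclidean (axiom 5): no — w1 S w0 and w1 S w2, but not w0 S w2.
So F validates K, T, S4; S5 would additionally require S to be Euclidean. The strongest is S4.

S4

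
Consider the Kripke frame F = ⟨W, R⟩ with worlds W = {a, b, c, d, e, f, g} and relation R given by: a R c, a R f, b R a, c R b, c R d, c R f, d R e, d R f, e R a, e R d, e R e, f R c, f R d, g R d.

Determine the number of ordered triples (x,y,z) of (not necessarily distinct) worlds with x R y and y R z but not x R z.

21

Enumerating: (a,c,b), (a,c,d), (a,f,d), (b,a,c), (b,a,f), (c,b,a), (c,d,e), (c,f,c), (d,e,a), (d,e,d), (d,f,c), (d,f,d), … and 9 more.
Total: 21.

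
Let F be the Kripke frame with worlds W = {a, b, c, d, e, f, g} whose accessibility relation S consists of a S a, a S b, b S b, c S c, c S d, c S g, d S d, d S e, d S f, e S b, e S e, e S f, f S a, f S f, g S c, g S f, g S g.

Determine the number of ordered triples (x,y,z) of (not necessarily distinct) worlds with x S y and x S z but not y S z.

Enumerating: (a,b,a), (c,d,c), (c,d,g), (c,g,d), (d,e,d), (d,f,d), (d,f,e), (e,b,e), (e,b,f), (e,f,b), (e,f,e), (f,a,f), (g,c,f), (g,f,c), (g,f,g).

15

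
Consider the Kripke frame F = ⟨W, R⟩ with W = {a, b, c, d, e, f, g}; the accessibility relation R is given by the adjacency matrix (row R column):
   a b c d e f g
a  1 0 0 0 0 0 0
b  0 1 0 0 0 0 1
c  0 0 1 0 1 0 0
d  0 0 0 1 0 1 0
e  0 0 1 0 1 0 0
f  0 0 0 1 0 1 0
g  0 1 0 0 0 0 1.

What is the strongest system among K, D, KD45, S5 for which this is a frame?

Serial (axiom D): yes — every world has a successor (e.g. a R a).
Euclidean (axiom 5): yes — any two successors of a common world are R-related.
Transitive (axiom 4): yes — every two-step R-path is closed by a direct edge.
Reflexive (axiom T): yes — every world is R-related to itself.
So F validates K, D, KD45, S5. The strongest is S5.

S5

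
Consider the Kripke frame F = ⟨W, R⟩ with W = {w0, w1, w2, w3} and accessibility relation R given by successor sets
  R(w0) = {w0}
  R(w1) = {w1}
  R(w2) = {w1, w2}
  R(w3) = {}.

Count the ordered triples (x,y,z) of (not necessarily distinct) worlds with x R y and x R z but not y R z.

Enumerating: (w2,w1,w2).

1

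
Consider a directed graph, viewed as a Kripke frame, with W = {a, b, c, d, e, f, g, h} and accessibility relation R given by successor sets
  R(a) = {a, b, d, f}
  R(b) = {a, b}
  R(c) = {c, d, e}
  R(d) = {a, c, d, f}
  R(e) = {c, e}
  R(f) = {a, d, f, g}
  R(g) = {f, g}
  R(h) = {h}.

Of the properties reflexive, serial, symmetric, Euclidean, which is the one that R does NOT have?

Euclidean

Reflexive: yes — every world is R-related to itself.
Serial: yes — every world has a successor (e.g. a R a).
Symmetric: yes — every pair in R has its reverse in R.
Euclidean: no — a R b and a R d, but not b R d.
Only Euclidean fails.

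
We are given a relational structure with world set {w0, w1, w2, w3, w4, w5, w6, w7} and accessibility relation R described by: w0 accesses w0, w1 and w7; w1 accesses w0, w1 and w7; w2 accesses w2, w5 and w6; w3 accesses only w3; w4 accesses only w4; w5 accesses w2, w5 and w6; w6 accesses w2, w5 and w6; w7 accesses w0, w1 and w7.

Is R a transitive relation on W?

Yes

Transitive: yes — every two-step R-path is closed by a direct edge.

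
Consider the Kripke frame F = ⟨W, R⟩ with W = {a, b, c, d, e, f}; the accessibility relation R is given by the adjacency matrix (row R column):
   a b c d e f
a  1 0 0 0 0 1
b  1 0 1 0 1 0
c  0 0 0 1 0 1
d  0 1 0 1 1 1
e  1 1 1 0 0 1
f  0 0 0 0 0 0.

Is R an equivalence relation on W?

No

Reflexive: no — b is not related to itself.
Symmetric: no — a R f but not f R a.
Transitive: no — b R a and a R f, but not b R f.
So R is not an equivalence relation.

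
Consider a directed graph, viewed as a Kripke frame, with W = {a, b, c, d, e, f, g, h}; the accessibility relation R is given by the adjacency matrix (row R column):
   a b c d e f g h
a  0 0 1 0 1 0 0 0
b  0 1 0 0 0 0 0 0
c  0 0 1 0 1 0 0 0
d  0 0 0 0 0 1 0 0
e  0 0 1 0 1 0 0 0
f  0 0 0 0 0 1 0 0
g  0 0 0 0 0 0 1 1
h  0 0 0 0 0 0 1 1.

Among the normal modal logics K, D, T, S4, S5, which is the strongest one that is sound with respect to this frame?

D

Serial (axiom D): yes — every world has a successor (e.g. a R c).
Reflexive (axiom T): no — a is not related to itself.
Transitive (axiom 4): yes — every two-step R-path is closed by a direct edge.
Euclidean (axiom 5): yes — any two successors of a common world are R-related.
So F validates K, D; T would additionally require R to be reflexive. The strongest is D.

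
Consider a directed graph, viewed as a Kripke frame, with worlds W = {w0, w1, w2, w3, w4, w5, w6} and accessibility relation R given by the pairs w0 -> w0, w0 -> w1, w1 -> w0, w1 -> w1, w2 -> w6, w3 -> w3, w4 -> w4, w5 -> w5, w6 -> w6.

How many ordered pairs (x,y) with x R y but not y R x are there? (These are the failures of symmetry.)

Enumerating: (w2,w6).

1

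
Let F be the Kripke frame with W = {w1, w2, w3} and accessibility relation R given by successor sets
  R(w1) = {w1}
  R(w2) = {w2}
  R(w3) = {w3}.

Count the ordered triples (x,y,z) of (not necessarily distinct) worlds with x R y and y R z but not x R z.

R is transitive; there are no such tuples.

0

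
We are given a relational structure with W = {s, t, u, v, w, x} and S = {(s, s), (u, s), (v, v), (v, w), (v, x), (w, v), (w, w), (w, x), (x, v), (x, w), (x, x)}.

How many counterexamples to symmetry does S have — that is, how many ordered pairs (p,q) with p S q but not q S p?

1

Enumerating: (u,s).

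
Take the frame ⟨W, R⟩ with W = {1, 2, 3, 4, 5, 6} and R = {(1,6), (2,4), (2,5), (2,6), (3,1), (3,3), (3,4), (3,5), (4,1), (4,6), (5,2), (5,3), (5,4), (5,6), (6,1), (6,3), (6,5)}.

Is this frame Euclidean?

No

Euclidean: no — 2 R 4 and 2 R 5, but not 4 R 5.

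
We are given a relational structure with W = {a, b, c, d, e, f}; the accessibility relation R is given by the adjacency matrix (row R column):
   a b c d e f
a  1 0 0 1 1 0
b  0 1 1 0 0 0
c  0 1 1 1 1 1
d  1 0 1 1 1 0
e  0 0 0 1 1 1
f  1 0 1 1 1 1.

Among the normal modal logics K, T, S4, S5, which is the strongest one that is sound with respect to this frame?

Reflexive (axiom T): yes — every world is R-related to itself.
Transitive (axiom 4): no — a R d and d R c, but not a R c.
Euclidean (axiom 5): no — c R b and c R d, but not b R d.
So F validates K, T; S4 would additionally require R to be transitive. The strongest is T.

T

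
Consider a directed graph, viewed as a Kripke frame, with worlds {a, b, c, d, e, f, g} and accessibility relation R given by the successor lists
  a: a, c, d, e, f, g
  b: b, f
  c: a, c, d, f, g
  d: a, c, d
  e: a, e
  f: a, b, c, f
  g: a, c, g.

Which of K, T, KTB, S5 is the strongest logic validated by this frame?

KTB

Reflexive (axiom T): yes — every world is R-related to itself.
Symmetric (axiom B): yes — every pair in R has its reverse in R.
Euclidean (axiom 5): no — a R c and a R e, but not c R e.
So F validates K, T, KTB; S5 would additionally require R to be Euclidean. The strongest is KTB.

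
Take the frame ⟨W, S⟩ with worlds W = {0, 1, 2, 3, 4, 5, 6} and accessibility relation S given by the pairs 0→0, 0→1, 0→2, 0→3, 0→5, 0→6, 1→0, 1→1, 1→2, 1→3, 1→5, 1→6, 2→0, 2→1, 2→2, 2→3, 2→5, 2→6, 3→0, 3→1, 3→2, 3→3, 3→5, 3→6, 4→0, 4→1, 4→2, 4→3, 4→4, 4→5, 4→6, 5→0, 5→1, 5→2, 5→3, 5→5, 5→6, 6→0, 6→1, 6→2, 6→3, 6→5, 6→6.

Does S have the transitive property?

Transitive: yes — every two-step S-path is closed by a direct edge.

Yes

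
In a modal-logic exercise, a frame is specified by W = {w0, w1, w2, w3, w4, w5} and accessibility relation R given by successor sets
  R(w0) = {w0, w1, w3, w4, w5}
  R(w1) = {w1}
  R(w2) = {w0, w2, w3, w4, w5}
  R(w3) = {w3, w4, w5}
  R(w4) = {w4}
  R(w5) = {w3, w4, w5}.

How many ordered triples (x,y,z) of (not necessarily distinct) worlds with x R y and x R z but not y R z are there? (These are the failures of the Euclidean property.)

Enumerating: (w0,w1,w0), (w0,w1,w3), (w0,w1,w4), (w0,w1,w5), (w0,w3,w0), (w0,w3,w1), (w0,w4,w0), (w0,w4,w1), (w0,w4,w3), (w0,w4,w5), (w0,w5,w0), (w0,w5,w1), … and 13 more.
Total: 25.

25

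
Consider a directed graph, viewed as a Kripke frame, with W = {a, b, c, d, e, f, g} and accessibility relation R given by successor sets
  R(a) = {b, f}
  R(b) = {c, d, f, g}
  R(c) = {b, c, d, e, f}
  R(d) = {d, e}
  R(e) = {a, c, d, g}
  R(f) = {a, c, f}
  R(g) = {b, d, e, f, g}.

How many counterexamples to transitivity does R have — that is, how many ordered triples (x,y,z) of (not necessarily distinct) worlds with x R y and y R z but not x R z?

36

Enumerating: (a,b,c), (a,b,d), (a,b,g), (a,f,a), (a,f,c), (b,c,b), (b,c,e), (b,d,e), (b,f,a), (b,g,b), (b,g,e), (c,b,g), … and 24 more.
Total: 36.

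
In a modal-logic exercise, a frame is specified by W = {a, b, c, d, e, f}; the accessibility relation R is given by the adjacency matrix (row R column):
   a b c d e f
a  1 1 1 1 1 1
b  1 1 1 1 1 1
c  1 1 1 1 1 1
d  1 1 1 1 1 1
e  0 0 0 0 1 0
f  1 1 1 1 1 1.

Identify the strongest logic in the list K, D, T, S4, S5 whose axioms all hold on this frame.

S4

Serial (axiom D): yes — every world has a successor (e.g. a R a).
Reflexive (axiom T): yes — every world is R-related to itself.
Transitive (axiom 4): yes — every two-step R-path is closed by a direct edge.
Euclidean (axiom 5): no — a R e and a R b, but not e R b.
So F validates K, D, T, S4; S5 would additionally require R to be Euclidean. The strongest is S4.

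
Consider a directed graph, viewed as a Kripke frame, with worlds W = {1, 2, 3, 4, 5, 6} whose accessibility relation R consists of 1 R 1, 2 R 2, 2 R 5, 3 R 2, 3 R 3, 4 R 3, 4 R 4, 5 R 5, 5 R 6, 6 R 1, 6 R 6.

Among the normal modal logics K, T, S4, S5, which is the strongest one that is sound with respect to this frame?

Reflexive (axiom T): yes — every world is R-related to itself.
Transitive (axiom 4): no — 2 R 5 and 5 R 6, but not 2 R 6.
Euclidean (axiom 5): no — 2 R 5 and 2 R 2, but not 5 R 2.
So F validates K, T; S4 would additionally require R to be transitive. The strongest is T.

T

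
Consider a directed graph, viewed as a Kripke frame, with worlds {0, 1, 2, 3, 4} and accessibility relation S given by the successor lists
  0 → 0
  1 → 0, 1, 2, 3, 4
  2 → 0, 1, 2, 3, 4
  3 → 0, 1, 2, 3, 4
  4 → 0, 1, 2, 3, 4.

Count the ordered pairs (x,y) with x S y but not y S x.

Enumerating: (1,0), (2,0), (3,0), (4,0).

4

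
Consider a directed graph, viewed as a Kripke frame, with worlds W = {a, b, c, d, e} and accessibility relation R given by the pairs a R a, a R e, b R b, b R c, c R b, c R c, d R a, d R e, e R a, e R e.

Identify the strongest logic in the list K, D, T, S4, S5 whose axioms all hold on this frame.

Serial (axiom D): yes — every world has a successor (e.g. a R a).
Reflexive (axiom T): no — d is not related to itself.
Transitive (axiom 4): yes — every two-step R-path is closed by a direct edge.
Euclidean (axiom 5): yes — any two successors of a common world are R-related.
So F validates K, D; T would additionally require R to be reflexive. The strongest is D.

D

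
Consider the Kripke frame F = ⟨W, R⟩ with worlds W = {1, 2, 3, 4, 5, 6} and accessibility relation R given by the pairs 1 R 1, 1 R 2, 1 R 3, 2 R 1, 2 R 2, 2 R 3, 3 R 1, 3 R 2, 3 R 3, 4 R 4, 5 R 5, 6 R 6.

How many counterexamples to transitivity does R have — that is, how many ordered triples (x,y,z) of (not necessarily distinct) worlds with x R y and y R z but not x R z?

R is transitive; there are no such tuples.

0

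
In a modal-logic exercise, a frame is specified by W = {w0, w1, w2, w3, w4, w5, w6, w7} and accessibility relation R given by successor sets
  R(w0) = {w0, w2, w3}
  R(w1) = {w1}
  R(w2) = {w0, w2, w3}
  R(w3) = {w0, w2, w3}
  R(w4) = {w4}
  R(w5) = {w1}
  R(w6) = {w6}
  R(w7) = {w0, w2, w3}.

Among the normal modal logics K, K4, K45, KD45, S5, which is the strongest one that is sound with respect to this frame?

KD45

Transitive (axiom 4): yes — every two-step R-path is closed by a direct edge.
Euclidean (axiom 5): yes — any two successors of a common world are R-related.
Serial (axiom D): yes — every world has a successor (e.g. w0 R w0).
Reflexive (axiom T): no — w5 is not related to itself.
So F validates K, K4, K45, KD45; S5 would additionally require R to be reflexive. The strongest is KD45.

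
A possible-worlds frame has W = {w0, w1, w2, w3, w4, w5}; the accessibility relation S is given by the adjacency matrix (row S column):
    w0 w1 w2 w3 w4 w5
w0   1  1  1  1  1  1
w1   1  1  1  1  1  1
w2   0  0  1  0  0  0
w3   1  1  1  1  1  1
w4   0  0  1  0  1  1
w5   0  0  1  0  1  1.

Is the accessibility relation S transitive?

Yes

Transitive: yes — every two-step S-path is closed by a direct edge.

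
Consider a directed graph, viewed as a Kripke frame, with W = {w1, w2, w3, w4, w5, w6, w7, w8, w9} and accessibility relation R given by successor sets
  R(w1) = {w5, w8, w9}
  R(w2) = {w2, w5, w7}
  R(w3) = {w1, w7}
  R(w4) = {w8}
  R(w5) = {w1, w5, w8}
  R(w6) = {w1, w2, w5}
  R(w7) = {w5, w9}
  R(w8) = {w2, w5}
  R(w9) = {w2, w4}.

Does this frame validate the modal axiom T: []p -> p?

By correspondence theory, T is valid on a frame iff R is reflexive.
Reflexive: no — w1 is not related to itself.

No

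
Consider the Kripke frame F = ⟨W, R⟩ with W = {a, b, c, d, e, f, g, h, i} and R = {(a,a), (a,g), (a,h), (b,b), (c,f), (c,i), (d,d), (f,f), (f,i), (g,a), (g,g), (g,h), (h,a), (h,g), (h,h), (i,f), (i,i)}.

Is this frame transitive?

Transitive: yes — every two-step R-path is closed by a direct edge.

Yes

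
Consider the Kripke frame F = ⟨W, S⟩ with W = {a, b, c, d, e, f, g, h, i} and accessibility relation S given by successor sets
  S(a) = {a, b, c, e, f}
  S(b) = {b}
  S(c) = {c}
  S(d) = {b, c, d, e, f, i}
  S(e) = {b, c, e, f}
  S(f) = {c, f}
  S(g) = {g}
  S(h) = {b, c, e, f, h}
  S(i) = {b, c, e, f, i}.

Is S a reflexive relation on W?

Yes

Reflexive: yes — every world is S-related to itself.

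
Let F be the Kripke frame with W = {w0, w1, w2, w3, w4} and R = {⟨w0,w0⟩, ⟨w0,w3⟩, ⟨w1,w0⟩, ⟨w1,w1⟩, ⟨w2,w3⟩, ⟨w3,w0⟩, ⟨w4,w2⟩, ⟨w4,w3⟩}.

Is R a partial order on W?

Reflexive: no — w2 is not related to itself.
Transitive: no — w1 R w0 and w0 R w3, but not w1 R w3.
Antisymmetric: no — w0 R w3 and w3 R w0 with w0 ≠ w3.
So R is not a partial order.

No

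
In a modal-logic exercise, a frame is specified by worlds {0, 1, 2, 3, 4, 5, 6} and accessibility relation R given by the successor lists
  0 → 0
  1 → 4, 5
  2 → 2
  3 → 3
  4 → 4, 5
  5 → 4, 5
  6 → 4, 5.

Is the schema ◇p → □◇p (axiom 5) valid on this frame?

Yes

Axiom 5 corresponds to the accessibility relation being Euclidean.
Euclidean: yes — any two successors of a common world are R-related.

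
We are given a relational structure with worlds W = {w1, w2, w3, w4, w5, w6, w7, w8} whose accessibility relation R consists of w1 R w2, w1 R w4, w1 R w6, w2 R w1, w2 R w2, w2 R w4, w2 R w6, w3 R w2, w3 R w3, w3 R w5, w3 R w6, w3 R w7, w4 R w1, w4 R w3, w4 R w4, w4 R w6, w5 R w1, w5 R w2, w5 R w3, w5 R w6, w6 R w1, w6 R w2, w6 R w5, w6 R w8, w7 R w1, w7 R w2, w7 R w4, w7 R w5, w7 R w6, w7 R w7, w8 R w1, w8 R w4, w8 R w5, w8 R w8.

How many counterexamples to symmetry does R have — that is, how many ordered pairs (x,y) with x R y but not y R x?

Enumerating: (w2,w4), (w3,w2), (w3,w6), (w3,w7), (w4,w3), (w4,w6), (w5,w1), (w5,w2), (w6,w8), (w7,w1), (w7,w2), (w7,w4), (w7,w5), (w7,w6), (w8,w1), (w8,w4), (w8,w5).

17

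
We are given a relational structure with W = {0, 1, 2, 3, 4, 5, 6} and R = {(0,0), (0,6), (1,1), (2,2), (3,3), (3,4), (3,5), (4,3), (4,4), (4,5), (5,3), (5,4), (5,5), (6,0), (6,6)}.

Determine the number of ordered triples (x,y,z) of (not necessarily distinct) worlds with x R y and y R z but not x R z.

R is transitive; there are no such tuples.

0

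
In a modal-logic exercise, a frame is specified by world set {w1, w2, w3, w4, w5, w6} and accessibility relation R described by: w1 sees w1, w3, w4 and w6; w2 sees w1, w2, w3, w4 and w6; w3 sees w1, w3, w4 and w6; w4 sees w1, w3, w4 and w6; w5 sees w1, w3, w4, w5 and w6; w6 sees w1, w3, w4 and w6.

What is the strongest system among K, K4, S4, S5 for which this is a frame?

S4

Transitive (axiom 4): yes — every two-step R-path is closed by a direct edge.
Reflexive (axiom T): yes — every world is R-related to itself.
Euclidean (axiom 5): no — w2 R w1 and w2 R w2, but not w1 R w2.
So F validates K, K4, S4; S5 would additionally require R to be Euclidean. The strongest is S4.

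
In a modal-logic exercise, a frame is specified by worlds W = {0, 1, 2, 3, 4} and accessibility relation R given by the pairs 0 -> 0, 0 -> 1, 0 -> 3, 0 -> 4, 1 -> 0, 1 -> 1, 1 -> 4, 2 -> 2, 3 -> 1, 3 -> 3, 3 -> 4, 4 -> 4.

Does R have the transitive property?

No

Transitive: no — 1 R 0 and 0 R 3, but not 1 R 3.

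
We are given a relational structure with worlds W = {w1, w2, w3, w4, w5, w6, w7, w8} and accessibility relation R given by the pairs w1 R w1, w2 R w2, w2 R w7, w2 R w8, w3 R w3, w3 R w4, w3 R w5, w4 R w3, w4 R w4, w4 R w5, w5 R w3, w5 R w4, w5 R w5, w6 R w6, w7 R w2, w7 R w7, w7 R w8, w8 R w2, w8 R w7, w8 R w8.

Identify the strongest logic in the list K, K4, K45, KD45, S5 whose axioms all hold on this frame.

S5

Transitive (axiom 4): yes — every two-step R-path is closed by a direct edge.
Euclidean (axiom 5): yes — any two successors of a common world are R-related.
Serial (axiom D): yes — every world has a successor (e.g. w1 R w1).
Reflexive (axiom T): yes — every world is R-related to itself.
So F validates K, K4, K45, KD45, S5. The strongest is S5.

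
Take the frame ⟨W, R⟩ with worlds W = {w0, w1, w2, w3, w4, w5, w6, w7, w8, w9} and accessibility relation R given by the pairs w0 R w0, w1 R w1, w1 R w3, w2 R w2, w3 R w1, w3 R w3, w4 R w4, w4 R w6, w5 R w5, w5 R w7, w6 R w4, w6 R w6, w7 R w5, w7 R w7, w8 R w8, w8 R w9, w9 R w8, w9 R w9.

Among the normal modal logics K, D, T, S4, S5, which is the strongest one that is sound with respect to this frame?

S5

Serial (axiom D): yes — every world has a successor (e.g. w0 R w0).
Reflexive (axiom T): yes — every world is R-related to itself.
Transitive (axiom 4): yes — every two-step R-path is closed by a direct edge.
Euclidean (axiom 5): yes — any two successors of a common world are R-related.
So F validates K, D, T, S4, S5. The strongest is S5.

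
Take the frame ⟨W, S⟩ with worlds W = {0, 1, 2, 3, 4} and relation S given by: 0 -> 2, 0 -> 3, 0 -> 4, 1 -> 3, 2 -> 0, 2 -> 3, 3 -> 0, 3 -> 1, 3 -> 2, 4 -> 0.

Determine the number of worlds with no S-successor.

S is serial; there are no such worlds.

0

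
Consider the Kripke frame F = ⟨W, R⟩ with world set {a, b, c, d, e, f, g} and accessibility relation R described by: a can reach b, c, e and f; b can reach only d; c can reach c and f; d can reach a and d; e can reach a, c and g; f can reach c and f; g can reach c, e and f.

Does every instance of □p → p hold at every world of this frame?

No

Axiom T corresponds to the accessibility relation being reflexive.
Reflexive: no — a is not related to itself.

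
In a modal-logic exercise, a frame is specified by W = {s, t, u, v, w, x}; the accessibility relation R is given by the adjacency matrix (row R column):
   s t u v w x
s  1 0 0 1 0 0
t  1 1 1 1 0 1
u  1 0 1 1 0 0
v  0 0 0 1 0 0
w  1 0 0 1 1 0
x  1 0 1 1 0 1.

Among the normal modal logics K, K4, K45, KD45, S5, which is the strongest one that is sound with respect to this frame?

K4

Transitive (axiom 4): yes — every two-step R-path is closed by a direct edge.
Euclidean (axiom 5): no — t R s and t R u, but not s R u.
Serial (axiom D): yes — every world has a successor (e.g. s R s).
Reflexive (axiom T): yes — every world is R-related to itself.
So F validates K, K4; K45 would additionally require R to be Euclidean. The strongest is K4.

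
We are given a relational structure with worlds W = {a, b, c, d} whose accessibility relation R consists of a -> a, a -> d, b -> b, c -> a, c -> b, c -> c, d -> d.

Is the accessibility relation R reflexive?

Yes

Reflexive: yes — every world is R-related to itself.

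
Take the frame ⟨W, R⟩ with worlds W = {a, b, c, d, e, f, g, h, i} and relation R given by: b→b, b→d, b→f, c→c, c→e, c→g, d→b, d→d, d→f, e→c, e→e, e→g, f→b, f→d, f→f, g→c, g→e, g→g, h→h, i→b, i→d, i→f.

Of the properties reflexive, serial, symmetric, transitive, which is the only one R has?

transitive

Reflexive: no — a is not related to itself.
Serial: no — a has no R-successor.
Symmetric: no — i R b but not b R i.
Transitive: yes — every two-step R-path is closed by a direct edge.
Only transitive holds.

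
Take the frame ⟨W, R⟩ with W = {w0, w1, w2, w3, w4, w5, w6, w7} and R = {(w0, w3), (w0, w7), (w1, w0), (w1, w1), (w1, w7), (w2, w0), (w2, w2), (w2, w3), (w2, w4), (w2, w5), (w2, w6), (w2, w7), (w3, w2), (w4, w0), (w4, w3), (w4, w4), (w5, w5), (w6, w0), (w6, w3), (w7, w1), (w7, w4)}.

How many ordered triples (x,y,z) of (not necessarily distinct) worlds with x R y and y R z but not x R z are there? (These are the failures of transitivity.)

20

Enumerating: (w0,w3,w2), (w0,w7,w1), (w0,w7,w4), (w1,w0,w3), (w1,w7,w4), (w2,w7,w1), (w3,w2,w0), (w3,w2,w3), (w3,w2,w4), (w3,w2,w5), (w3,w2,w6), (w3,w2,w7), … and 8 more.
Total: 20.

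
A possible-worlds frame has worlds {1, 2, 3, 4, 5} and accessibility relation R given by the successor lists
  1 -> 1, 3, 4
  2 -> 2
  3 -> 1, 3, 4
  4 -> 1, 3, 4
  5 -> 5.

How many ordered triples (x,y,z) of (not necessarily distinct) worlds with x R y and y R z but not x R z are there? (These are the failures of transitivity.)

R is transitive; there are no such tuples.

0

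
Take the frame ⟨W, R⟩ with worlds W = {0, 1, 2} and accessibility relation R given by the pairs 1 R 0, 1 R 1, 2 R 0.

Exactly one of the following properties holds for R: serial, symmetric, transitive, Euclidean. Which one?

Serial: no — 0 has no R-successor.
Symmetric: no — 1 R 0 but not 0 R 1.
Transitive: yes — every two-step R-path is closed by a direct edge.
Euclidean: no — 1 R 0 and 1 R 0, but not 0 R 0.
Only transitive holds.

transitive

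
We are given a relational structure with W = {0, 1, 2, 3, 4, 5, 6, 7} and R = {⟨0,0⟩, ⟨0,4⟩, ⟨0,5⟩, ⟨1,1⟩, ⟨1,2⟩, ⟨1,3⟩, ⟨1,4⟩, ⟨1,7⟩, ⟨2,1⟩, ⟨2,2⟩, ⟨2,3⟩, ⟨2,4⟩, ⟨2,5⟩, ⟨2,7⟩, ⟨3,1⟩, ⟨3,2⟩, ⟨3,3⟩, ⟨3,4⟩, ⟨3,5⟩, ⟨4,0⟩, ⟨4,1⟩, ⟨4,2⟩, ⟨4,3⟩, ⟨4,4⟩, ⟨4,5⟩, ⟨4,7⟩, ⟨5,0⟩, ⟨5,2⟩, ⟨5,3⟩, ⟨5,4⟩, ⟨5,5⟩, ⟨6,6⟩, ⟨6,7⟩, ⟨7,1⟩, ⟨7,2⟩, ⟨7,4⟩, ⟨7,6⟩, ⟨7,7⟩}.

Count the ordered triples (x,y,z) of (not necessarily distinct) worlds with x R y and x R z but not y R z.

Enumerating: (1,3,7), (1,7,3), (2,1,5), (2,3,7), (2,5,1), (2,5,7), (2,7,3), (2,7,5), (3,1,5), (3,5,1), (4,0,1), (4,0,2), … and 22 more.
Total: 34.

34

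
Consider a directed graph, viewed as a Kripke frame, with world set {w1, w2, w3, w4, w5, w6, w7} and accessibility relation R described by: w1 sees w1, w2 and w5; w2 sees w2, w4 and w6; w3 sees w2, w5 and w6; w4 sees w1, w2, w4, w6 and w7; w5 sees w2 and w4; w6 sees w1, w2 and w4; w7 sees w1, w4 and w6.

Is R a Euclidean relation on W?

No

Euclidean: no — w1 R w2 and w1 R w5, but not w2 R w5.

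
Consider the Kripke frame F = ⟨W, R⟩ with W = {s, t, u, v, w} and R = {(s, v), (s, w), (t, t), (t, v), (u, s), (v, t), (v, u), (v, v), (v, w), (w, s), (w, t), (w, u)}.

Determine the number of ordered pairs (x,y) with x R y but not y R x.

Enumerating: (s,v), (u,s), (v,u), (v,w), (w,t), (w,u).

6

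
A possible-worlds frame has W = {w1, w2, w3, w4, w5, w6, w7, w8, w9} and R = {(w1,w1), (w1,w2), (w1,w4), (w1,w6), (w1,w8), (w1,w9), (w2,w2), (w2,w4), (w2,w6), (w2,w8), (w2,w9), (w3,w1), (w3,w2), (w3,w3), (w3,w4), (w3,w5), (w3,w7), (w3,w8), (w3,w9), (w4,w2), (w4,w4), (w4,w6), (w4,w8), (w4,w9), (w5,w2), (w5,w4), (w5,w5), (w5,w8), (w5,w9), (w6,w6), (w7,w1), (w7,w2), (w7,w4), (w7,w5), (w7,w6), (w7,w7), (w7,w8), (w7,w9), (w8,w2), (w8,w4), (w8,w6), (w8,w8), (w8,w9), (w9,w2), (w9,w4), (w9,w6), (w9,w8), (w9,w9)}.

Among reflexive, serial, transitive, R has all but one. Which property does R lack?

transitive

Reflexive: yes — every world is R-related to itself.
Serial: yes — every world has a successor (e.g. w1 R w1).
Transitive: no — w3 R w1 and w1 R w6, but not w3 R w6.
Only transitive fails.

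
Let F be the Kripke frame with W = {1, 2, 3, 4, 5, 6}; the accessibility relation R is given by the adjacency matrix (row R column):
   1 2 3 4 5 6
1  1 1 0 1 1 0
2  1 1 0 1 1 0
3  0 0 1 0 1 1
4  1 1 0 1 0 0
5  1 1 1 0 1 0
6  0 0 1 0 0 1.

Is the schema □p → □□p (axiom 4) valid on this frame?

No

Axiom 4 corresponds to the accessibility relation being transitive.
Transitive: no — 1 R 5 and 5 R 3, but not 1 R 3.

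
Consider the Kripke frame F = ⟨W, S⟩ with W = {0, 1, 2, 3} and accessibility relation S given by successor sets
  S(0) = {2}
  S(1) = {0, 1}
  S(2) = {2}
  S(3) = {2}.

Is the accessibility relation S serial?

Serial: yes — every world has a successor (e.g. 0 S 2).

Yes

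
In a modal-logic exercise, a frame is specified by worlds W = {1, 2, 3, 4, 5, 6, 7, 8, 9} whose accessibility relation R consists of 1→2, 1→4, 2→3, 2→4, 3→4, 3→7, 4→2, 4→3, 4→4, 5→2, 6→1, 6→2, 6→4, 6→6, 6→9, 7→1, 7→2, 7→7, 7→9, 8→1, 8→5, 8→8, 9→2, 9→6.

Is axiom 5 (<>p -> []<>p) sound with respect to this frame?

The schema 5 characterises exactly the Euclidean frames.
Euclidean: no — 3 R 4 and 3 R 7, but not 4 R 7.

No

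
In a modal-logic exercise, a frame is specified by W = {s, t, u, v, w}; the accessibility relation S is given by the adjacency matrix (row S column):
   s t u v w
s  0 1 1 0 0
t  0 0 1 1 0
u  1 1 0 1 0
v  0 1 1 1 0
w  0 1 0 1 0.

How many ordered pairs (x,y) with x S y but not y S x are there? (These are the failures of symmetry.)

3

Enumerating: (s,t), (w,t), (w,v).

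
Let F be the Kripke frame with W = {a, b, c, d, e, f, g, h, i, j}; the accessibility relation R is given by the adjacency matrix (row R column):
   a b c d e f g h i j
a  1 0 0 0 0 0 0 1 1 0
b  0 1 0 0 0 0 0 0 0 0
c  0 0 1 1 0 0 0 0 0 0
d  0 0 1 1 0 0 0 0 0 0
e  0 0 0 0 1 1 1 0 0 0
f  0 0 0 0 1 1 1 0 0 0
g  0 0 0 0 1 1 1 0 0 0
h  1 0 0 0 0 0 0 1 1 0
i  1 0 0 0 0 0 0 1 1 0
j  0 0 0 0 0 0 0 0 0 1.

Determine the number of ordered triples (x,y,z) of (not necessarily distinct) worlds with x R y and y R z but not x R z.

0

R is transitive; there are no such tuples.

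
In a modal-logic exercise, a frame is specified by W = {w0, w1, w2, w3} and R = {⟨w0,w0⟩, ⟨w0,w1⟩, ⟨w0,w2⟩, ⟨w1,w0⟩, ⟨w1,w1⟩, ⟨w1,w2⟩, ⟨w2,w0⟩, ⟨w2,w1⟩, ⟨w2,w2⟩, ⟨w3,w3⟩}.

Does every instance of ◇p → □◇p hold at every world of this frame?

By correspondence theory, 5 is valid on a frame iff R is Euclidean.
Euclidean: yes — any two successors of a common world are R-related.

Yes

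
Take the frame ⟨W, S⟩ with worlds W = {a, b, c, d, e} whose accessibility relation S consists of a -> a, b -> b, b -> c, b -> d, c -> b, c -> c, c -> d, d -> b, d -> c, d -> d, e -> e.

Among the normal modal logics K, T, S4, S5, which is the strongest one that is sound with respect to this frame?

S5

Reflexive (axiom T): yes — every world is S-related to itself.
Transitive (axiom 4): yes — every two-step S-path is closed by a direct edge.
Euclidean (axiom 5): yes — any two successors of a common world are S-related.
So F validates K, T, S4, S5. The strongest is S5.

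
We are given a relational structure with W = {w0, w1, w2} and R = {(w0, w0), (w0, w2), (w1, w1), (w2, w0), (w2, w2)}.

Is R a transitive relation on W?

Transitive: yes — every two-step R-path is closed by a direct edge.

Yes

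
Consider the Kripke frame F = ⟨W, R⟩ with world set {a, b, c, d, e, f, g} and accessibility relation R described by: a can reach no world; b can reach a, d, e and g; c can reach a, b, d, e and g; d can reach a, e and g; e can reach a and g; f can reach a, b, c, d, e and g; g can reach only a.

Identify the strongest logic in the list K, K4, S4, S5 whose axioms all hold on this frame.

Transitive (axiom 4): yes — every two-step R-path is closed by a direct edge.
Reflexive (axiom T): no — a is not related to itself.
Euclidean (axiom 5): no — b R a and b R d, but not a R d.
So F validates K, K4; S4 would additionally require R to be reflexive. The strongest is K4.

K4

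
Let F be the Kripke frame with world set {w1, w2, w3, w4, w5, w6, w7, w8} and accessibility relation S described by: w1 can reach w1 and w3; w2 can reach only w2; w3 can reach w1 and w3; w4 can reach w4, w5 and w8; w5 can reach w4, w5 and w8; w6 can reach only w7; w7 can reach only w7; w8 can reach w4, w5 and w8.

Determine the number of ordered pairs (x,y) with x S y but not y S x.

Enumerating: (w6,w7).

1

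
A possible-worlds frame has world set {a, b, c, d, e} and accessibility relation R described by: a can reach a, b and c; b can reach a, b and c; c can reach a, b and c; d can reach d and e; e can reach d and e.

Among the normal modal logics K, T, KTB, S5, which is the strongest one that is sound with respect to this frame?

S5

Reflexive (axiom T): yes — every world is R-related to itself.
Symmetric (axiom B): yes — every pair in R has its reverse in R.
Euclidean (axiom 5): yes — any two successors of a common world are R-related.
So F validates K, T, KTB, S5. The strongest is S5.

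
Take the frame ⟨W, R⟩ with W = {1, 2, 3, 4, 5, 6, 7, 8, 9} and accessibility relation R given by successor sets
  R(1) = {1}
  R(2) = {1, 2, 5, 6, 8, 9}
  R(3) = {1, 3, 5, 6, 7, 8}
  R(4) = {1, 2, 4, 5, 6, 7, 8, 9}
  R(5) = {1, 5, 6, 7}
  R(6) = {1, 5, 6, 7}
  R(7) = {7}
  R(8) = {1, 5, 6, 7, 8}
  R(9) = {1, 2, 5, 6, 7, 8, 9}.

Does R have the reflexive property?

Yes

Reflexive: yes — every world is R-related to itself.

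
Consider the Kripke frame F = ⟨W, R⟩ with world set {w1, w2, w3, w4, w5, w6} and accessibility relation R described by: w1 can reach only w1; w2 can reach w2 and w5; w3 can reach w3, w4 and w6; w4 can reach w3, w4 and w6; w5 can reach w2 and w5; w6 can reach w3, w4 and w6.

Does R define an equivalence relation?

Reflexive: yes — every world is R-related to itself.
Symmetric: yes — every pair in R has its reverse in R.
Transitive: yes — every two-step R-path is closed by a direct edge.
So R is an equivalence relation.

Yes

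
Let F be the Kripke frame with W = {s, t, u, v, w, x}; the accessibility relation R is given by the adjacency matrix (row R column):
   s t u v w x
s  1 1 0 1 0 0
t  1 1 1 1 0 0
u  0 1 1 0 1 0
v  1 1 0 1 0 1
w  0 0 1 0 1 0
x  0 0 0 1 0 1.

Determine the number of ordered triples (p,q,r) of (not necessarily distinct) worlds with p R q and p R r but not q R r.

Enumerating: (t,s,u), (t,u,s), (t,u,v), (t,v,u), (u,t,w), (u,w,t), (v,s,x), (v,t,x), (v,x,s), (v,x,t).

10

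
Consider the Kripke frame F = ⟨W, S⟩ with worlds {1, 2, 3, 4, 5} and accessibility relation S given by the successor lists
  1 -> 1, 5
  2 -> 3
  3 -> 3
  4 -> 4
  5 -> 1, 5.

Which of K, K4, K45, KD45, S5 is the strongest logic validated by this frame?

Transitive (axiom 4): yes — every two-step S-path is closed by a direct edge.
Euclidean (axiom 5): yes — any two successors of a common world are S-related.
Serial (axiom D): yes — every world has a successor (e.g. 1 S 1).
Reflexive (axiom T): no — 2 is not related to itself.
So F validates K, K4, K45, KD45; S5 would additionally require S to be reflexive. The strongest is KD45.

KD45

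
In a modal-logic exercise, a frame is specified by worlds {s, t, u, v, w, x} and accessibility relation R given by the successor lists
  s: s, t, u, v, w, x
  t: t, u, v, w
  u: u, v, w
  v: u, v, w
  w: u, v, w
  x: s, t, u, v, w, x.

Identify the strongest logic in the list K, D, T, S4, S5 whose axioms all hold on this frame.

Serial (axiom D): yes — every world has a successor (e.g. s R s).
Reflexive (axiom T): yes — every world is R-related to itself.
Transitive (axiom 4): yes — every two-step R-path is closed by a direct edge.
Euclidean (axiom 5): no — s R t and s R x, but not t R x.
So F validates K, D, T, S4; S5 would additionally require R to be Euclidean. The strongest is S4.

S4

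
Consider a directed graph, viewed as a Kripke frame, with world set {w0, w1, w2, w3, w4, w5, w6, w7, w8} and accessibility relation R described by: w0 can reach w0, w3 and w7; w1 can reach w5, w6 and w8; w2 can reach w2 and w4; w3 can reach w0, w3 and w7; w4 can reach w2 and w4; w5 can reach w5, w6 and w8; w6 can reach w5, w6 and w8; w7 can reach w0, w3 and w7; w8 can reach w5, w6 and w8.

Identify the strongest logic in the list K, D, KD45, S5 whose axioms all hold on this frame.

Serial (axiom D): yes — every world has a successor (e.g. w0 R w0).
Euclidean (axiom 5): yes — any two successors of a common world are R-related.
Transitive (axiom 4): yes — every two-step R-path is closed by a direct edge.
Reflexive (axiom T): no — w1 is not related to itself.
So F validates K, D, KD45; S5 would additionally require R to be reflexive. The strongest is KD45.

KD45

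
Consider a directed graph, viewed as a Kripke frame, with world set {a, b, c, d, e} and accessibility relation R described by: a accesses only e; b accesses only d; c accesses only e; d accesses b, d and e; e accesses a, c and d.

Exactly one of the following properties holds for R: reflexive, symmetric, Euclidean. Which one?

Reflexive: no — a is not related to itself.
Symmetric: yes — every pair in R has its reverse in R.
Euclidean: no — d R b and d R e, but not b R e.
Only symmetric holds.

symmetric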